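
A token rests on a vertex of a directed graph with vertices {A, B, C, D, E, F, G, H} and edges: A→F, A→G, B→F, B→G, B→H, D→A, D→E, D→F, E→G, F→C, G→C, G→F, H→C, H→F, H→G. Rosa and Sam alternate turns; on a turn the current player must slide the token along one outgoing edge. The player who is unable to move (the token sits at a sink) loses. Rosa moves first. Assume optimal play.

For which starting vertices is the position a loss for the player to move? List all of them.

A, B, C, E

Compute win/loss labels from the base case upward. A position with no move is L. Any other position is W if it can reach an L in one move, else L.
Every edge goes from a vertex to one that appears earlier in the order C, F, G, H, B, A, E, D, so processing vertices in that order labels each vertex after all of its successors.
C: no outgoing edge → L
F: →C(L), so W
G: →C(L), so W
H: →C(L), so W
B: →H(W), G(W), F(W) — all W, so L
A: →G(W), F(W) — all W, so L
E: →G(W) only, which is W, so L
D: →E(L), so W
The losing starting vertices are exactly the entries labelled L in this table (4 of them).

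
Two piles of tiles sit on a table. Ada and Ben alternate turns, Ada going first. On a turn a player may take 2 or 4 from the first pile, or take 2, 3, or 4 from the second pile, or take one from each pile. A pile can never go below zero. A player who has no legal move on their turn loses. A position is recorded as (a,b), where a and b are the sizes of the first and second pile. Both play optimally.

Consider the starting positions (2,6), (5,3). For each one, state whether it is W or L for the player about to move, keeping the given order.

Positions with no move are L. A position that does have a move is losing for the player to move precisely when every available move leads to a winning position for the opponent. Fill in the labels:
No move ever increases a pile, so every position that can arise here has a ≤ 5 and b ≤ 6; it is enough to label the cells with 0 ≤ a ≤ 5 and 0 ≤ b ≤ 6.
Every move lowers a or b (never raises either), so fill the grid row by row in increasing a, and left to right within a row: each cell's successors are then already labelled.
      b=0  b=1  b=2  b=3  b=4  b=5  b=6
a=0:    L    L    W    W    W    W    L
a=1:    L    W    W    W    W    L    L
a=2:    W    W    L    L    W    W    W
a=3:    W    L    L    W    W    W    W
a=4:    W    W    W    W    L    L    W
a=5:    W    W    W    L    L    W    W
Cells with no legal move (terminal, hence L): (0,0), (0,1), (1,0).
The remaining L cells, each justified by listing all of its moves:
(0,6): moves to (0,4)(W), (0,3)(W), (0,2)(W); every one is W ⇒ L
(1,5): moves to (1,3)(W), (1,2)(W), (1,1)(W), (0,4)(W); every one is W ⇒ L
(1,6): moves to (1,4)(W), (1,3)(W), (1,2)(W), (0,5)(W); every one is W ⇒ L
(2,2): moves to (0,2)(W), (2,0)(W), (1,1)(W); every one is W ⇒ L
(2,3): moves to (0,3)(W), (2,1)(W), (2,0)(W), (1,2)(W); every one is W ⇒ L
(3,1): moves to (1,1)(W), (2,0)(W); every one is W ⇒ L
(3,2): moves to (1,2)(W), (3,0)(W), (2,1)(W); every one is W ⇒ L
(4,4): moves to (2,4)(W), (0,4)(W), (4,2)(W), (4,1)(W), (4,0)(W), (3,3)(W); every one is W ⇒ L
(4,5): moves to (2,5)(W), (0,5)(W), (4,3)(W), (4,2)(W), (4,1)(W), (3,4)(W); every one is W ⇒ L
(5,3): moves to (3,3)(W), (1,3)(W), (5,1)(W), (5,0)(W), (4,2)(W); every one is W ⇒ L
(5,4): moves to (3,4)(W), (1,4)(W), (5,2)(W), (5,1)(W), (5,0)(W), (4,3)(W); every one is W ⇒ L
Every other cell has at least one move into one of the L cells above, so it is W.
(2,6): the move to (0,6) reaches an L cell, so W
(5,3): one of the L cells justified above, so L

(2,6): W, (5,3): L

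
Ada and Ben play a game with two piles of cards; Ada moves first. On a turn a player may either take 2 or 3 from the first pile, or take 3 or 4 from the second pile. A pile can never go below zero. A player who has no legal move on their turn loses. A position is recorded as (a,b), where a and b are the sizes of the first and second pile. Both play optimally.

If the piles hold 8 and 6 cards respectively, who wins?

Ada wins.

Label each position W (a win for the player to move) or L (a loss). A position with no legal move is L; any other position is W exactly when some move reaches an L, and L when every move reaches a W.
No move ever increases a pile, so every position that can arise here has a ≤ 8 and b ≤ 6; it is enough to label the cells with 0 ≤ a ≤ 8 and 0 ≤ b ≤ 6.
Every move lowers a or b (never raises either), so fill the grid row by row in increasing a, and left to right within a row: each cell's successors are then already labelled.
      b=0  b=1  b=2  b=3  b=4  b=5  b=6
a=0:    L    L    L    W    W    W    W
a=1:    L    L    L    W    W    W    W
a=2:    W    W    W    L    L    L    W
a=3:    W    W    W    L    L    L    W
a=4:    W    W    W    W    W    W    L
a=5:    L    L    L    W    W    W    W
a=6:    L    L    L    W    W    W    W
a=7:    W    W    W    L    L    L    W
a=8:    W    W    W    L    L    L    W
Cells with no legal move (terminal, hence L): (0,0), (0,1), (0,2), (1,0), (1,1), (1,2).
The remaining L cells, each justified by listing all of its moves:
(2,3): only reaches (0,3)(W), (2,0)(W), all W → L
(2,4): only reaches (0,4)(W), (2,1)(W), (2,0)(W), all W → L
(2,5): only reaches (0,5)(W), (2,2)(W), (2,1)(W), all W → L
(3,3): only reaches (1,3)(W), (0,3)(W), (3,0)(W), all W → L
(3,4): only reaches (1,4)(W), (0,4)(W), (3,1)(W), (3,0)(W), all W → L
(3,5): only reaches (1,5)(W), (0,5)(W), (3,2)(W), (3,1)(W), all W → L
(4,6): only reaches (2,6)(W), (1,6)(W), (4,3)(W), (4,2)(W), all W → L
(5,0): only reaches (3,0)(W), (2,0)(W), all W → L
(5,1): only reaches (3,1)(W), (2,1)(W), all W → L
(5,2): only reaches (3,2)(W), (2,2)(W), all W → L
(6,0): only reaches (4,0)(W), (3,0)(W), all W → L
(6,1): only reaches (4,1)(W), (3,1)(W), all W → L
(6,2): only reaches (4,2)(W), (3,2)(W), all W → L
(7,3): only reaches (5,3)(W), (4,3)(W), (7,0)(W), all W → L
(7,4): only reaches (5,4)(W), (4,4)(W), (7,1)(W), (7,0)(W), all W → L
(7,5): only reaches (5,5)(W), (4,5)(W), (7,2)(W), (7,1)(W), all W → L
(8,3): only reaches (6,3)(W), (5,3)(W), (8,0)(W), all W → L
(8,4): only reaches (6,4)(W), (5,4)(W), (8,1)(W), (8,0)(W), all W → L
(8,5): only reaches (6,5)(W), (5,5)(W), (8,2)(W), (8,1)(W), all W → L
Every other cell has at least one move into one of the L cells above, so it is W.
From (8,6) Ada can move to (8,3), reaching an L position.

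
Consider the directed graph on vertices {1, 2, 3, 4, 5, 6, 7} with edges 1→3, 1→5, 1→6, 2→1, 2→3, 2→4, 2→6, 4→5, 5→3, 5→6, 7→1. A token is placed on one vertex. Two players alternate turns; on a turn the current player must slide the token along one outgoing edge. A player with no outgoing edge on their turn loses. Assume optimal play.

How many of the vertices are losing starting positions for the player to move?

4

Positions with no move are L. A position that does have a move is losing for the player to move precisely when every available move leads to a winning position for the opponent. Fill in the labels:
Every edge goes from a vertex to one that appears earlier in the order 3, 6, 5, 1, 4, 2, 7, so processing vertices in that order labels each vertex after all of its successors.
3: no outgoing edge → L
6: no outgoing edge → L
5: W (go to 6, an L position)
1: W (go to 6, an L position)
4: L (sole option 5(W) is W)
2: W (go to 4, an L position)
7: L (sole option 1(W) is W)
The L vertices are 3, 4, 6, 7; that is 4 in all.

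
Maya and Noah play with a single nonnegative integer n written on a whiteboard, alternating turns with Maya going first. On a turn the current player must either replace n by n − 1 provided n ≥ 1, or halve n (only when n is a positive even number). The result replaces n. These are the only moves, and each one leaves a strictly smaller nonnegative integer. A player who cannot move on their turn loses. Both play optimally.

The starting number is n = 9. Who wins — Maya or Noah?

Noah wins.

Label each position W (a win for the player to move) or L (a loss). A position with no legal move is L; any other position is W exactly when some move reaches an L, and L when every move reaches a W.
n=0: no move → L
n=1: →0(L), so W
n=2: →1(W) only, which is W, so L
n=3: →2(L), so W
n=4: →2(L), so W
n=5: →4(W) only, which is W, so L
n=6: →5(L), so W
n=7: →6(W) only, which is W, so L
n=8: →7(L), so W
n=9: →8(W) only, which is W, so L
Every move from 9 reaches a W position, so the mover loses.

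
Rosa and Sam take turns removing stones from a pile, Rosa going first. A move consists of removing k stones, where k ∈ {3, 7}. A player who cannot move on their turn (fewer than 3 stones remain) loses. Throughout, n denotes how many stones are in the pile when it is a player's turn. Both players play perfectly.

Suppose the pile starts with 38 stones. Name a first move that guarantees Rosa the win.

Label each position W (a win for the player to move) or L (a loss). A position with no legal move is L; any other position is W exactly when some move reaches an L, and L when every move reaches a W.
n=0: no move → L
n=1: no move → L
n=2: no move → L
n=3: →0(L), so W
n=4: →1(L), so W
n=5: →2(L), so W
n=6: →3(W) only, which is W, so L
n=7: →0(L), so W
n=8: →1(L), so W
n=9: →6(L), so W
n=10: →7(W), 3(W) — all W, so L
n=11: →8(W), 4(W) — all W, so L
n=12: →9(W), 5(W) — all W, so L
n=13: →10(L), so W
n=14: →11(L), so W
n=15: →12(L), so W
n=16: →13(W), 9(W) — all W, so L
n=17: →10(L), so W
n=18: →11(L), so W
n=19: →16(L), so W
n=20: →17(W), 13(W) — all W, so L
n=21: →18(W), 14(W) — all W, so L
n=22: →19(W), 15(W) — all W, so L
n=23: →20(L), so W
n=24: →21(L), so W
n=25: →22(L), so W
n=26: →23(W), 19(W) — all W, so L
n=27: →20(L), so W
n=28: →21(L), so W
n=29: →26(L), so W
n=30: →27(W), 23(W) — all W, so L
n=31: →28(W), 24(W) — all W, so L
n=32: →29(W), 25(W) — all W, so L
n=33: →30(L), so W
n=34: →31(L), so W
n=35: →32(L), so W
n=36: →33(W), 29(W) — all W, so L
n=37: →30(L), so W
n=38: →31(L), so W
From 38, the L positions reachable in one move are: 31.

Remove 7, leaving 31.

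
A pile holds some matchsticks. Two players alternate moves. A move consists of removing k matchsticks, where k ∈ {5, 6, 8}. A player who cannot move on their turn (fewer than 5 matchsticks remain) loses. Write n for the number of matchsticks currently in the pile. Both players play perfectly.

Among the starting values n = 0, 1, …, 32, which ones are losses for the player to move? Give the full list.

0, 1, 2, 3, 4, 13, 14, 15, 16, 17, 26, 27, 28, 29, 30

Use the standard recursion: the mover loses at a terminal position; elsewhere, the mover wins exactly when some move hands the opponent an L position.
n=0: no move → L
n=1: no move → L
n=2: no move → L
n=3: no move → L
n=4: no move → L
n=5: →0(L), so W
n=6: →1(L), so W
n=7: →2(L), so W
n=8: →3(L), so W
n=9: →4(L), so W
n=10: →4(L), so W
n=11: →3(L), so W
n=12: →4(L), so W
n=13: →8(W), 7(W), 5(W) — all W, so L
n=14: →9(W), 8(W), 6(W) — all W, so L
n=15: →10(W), 9(W), 7(W) — all W, so L
n=16: →11(W), 10(W), 8(W) — all W, so L
n=17: →12(W), 11(W), 9(W) — all W, so L
n=18: →13(L), so W
n=19: →14(L), so W
n=20: →15(L), so W
n=21: →16(L), so W
n=22: →17(L), so W
n=23: →17(L), so W
n=24: →16(L), so W
n=25: →17(L), so W
n=26: →21(W), 20(W), 18(W) — all W, so L
n=27: →22(W), 21(W), 19(W) — all W, so L
n=28: →23(W), 22(W), 20(W) — all W, so L
n=29: →24(W), 23(W), 21(W) — all W, so L
n=30: →25(W), 24(W), 22(W) — all W, so L
n=31: →26(L), so W
n=32: →27(L), so W
The losing starting values of n are exactly the entries labelled L in this table (15 of them).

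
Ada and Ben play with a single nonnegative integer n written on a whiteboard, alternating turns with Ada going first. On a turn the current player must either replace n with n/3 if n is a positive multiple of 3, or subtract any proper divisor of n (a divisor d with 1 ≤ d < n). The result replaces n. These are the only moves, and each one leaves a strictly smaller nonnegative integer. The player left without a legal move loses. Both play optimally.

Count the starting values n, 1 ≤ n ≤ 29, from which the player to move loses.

12

Work bottom-up. With no move the player to move loses. Otherwise the position is W if at least one move leads to an L position for the opponent, and L if every move leads to a W.
n=0: no move → L
n=1: no move → L
n=2: can move to 1, which is L ⇒ W
n=3: can move to 1, which is L ⇒ W
n=4: moves to 2(W), 3(W); every one is W ⇒ L
n=5: can move to 4, which is L ⇒ W
n=6: can move to 4, which is L ⇒ W
n=7: the only move is to 6(W), a W ⇒ L
n=8: can move to 4, which is L ⇒ W
n=9: moves to 3(W), 6(W), 8(W); every one is W ⇒ L
n=10: can move to 9, which is L ⇒ W
n=11: the only move is to 10(W), a W ⇒ L
n=12: can move to 4, which is L ⇒ W
n=13: the only move is to 12(W), a W ⇒ L
n=14: can move to 7, which is L ⇒ W
n=15: moves to 5(W), 10(W), 12(W), 14(W); every one is W ⇒ L
n=16: can move to 15, which is L ⇒ W
n=17: the only move is to 16(W), a W ⇒ L
n=18: can move to 9, which is L ⇒ W
n=19: the only move is to 18(W), a W ⇒ L
n=20: can move to 15, which is L ⇒ W
n=21: can move to 7, which is L ⇒ W
n=22: can move to 11, which is L ⇒ W
n=23: the only move is to 22(W), a W ⇒ L
n=24: can move to 23, which is L ⇒ W
n=25: moves to 20(W), 24(W); every one is W ⇒ L
n=26: can move to 13, which is L ⇒ W
n=27: can move to 9, which is L ⇒ W
n=28: moves to 14(W), 21(W), 24(W), 26(W), 27(W); every one is W ⇒ L
n=29: can move to 28, which is L ⇒ W
L entries with 1 ≤ n ≤ 29 (n=0 is outside the asked range and is not counted): n = 1, 4, 7, 9, 11, 13, 15, 17, 19, 23, 25, 28; that makes 12.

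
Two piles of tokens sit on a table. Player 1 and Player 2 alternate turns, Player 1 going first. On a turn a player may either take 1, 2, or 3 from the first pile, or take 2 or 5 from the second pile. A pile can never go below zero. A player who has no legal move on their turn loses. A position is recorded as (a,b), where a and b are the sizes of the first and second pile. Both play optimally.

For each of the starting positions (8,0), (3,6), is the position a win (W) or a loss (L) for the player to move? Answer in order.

(8,0): L, (3,6): W

Compute win/loss labels from the base case upward. A position with no move is L. Any other position is W if it can reach an L in one move, else L.
No move ever increases a pile, so every position that can arise here has a ≤ 8 and b ≤ 6; it is enough to label the cells with 0 ≤ a ≤ 8 and 0 ≤ b ≤ 6.
Every move lowers a or b (never raises either), so fill the grid row by row in increasing a, and left to right within a row: each cell's successors are then already labelled.
      b=0  b=1  b=2  b=3  b=4  b=5  b=6
a=0:    L    L    W    W    L    W    W
a=1:    W    W    L    L    W    W    L
a=2:    W    W    W    W    W    L    W
a=3:    W    W    W    W    W    W    W
a=4:    L    L    W    W    L    W    W
a=5:    W    W    L    L    W    W    L
a=6:    W    W    W    W    W    L    W
a=7:    W    W    W    W    W    W    W
a=8:    L    L    W    W    L    W    W
Cells with no legal move (terminal, hence L): (0,0), (0,1).
The remaining L cells, each justified by listing all of its moves:
(0,4): only reaches (0,2)(W), which is W → L
(1,2): only reaches (0,2)(W), (1,0)(W), all W → L
(1,3): only reaches (0,3)(W), (1,1)(W), all W → L
(1,6): only reaches (0,6)(W), (1,4)(W), (1,1)(W), all W → L
(2,5): only reaches (1,5)(W), (0,5)(W), (2,3)(W), (2,0)(W), all W → L
(4,0): only reaches (3,0)(W), (2,0)(W), (1,0)(W), all W → L
(4,1): only reaches (3,1)(W), (2,1)(W), (1,1)(W), all W → L
(4,4): only reaches (3,4)(W), (2,4)(W), (1,4)(W), (4,2)(W), all W → L
(5,2): only reaches (4,2)(W), (3,2)(W), (2,2)(W), (5,0)(W), all W → L
(5,3): only reaches (4,3)(W), (3,3)(W), (2,3)(W), (5,1)(W), all W → L
(5,6): only reaches (4,6)(W), (3,6)(W), (2,6)(W), (5,4)(W), (5,1)(W), all W → L
(6,5): only reaches (5,5)(W), (4,5)(W), (3,5)(W), (6,3)(W), (6,0)(W), all W → L
(8,0): only reaches (7,0)(W), (6,0)(W), (5,0)(W), all W → L
(8,1): only reaches (7,1)(W), (6,1)(W), (5,1)(W), all W → L
(8,4): only reaches (7,4)(W), (6,4)(W), (5,4)(W), (8,2)(W), all W → L
Every other cell has at least one move into one of the L cells above, so it is W.
(8,0): one of the L cells justified above, so L
(3,6): the move to (1,6) reaches an L cell, so W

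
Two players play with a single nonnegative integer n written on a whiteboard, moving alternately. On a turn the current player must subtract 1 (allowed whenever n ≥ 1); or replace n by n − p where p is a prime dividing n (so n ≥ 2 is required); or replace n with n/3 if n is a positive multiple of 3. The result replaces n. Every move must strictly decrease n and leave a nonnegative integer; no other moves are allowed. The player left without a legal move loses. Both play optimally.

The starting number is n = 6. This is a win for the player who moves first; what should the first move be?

Classify positions by backward induction: terminal positions (no move available) are L. From any other position, the mover wins iff some move reaches an L.
n=0: no move → L
n=1: W (go to 0, an L position)
n=2: W (go to 0, an L position)
n=3: W (go to 0, an L position)
n=4: L (options 2(W), 3(W) are all W)
n=5: W (go to 0, an L position)
n=6: W (go to 4, an L position)
From 6, the L positions reachable in one move are: 4.

Move to 4.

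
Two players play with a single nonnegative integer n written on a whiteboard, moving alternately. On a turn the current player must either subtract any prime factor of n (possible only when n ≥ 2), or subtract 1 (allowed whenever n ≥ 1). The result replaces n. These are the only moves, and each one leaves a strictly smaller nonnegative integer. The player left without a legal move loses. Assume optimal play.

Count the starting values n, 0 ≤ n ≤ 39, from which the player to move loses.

10

Build the W/L table. Terminal = L. A non-terminal position is W if it has a move to some L; otherwise it is L.
n=0: no move → L
n=1: can move to 0, which is L ⇒ W
n=2: can move to 0, which is L ⇒ W
n=3: can move to 0, which is L ⇒ W
n=4: moves to 2(W), 3(W); every one is W ⇒ L
n=5: can move to 0, which is L ⇒ W
n=6: can move to 4, which is L ⇒ W
n=7: can move to 0, which is L ⇒ W
n=8: moves to 6(W), 7(W); every one is W ⇒ L
n=9: can move to 8, which is L ⇒ W
n=10: can move to 8, which is L ⇒ W
n=11: can move to 0, which is L ⇒ W
n=12: moves to 9(W), 10(W), 11(W); every one is W ⇒ L
n=13: can move to 0, which is L ⇒ W
n=14: can move to 12, which is L ⇒ W
n=15: can move to 12, which is L ⇒ W
n=16: moves to 14(W), 15(W); every one is W ⇒ L
n=17: can move to 0, which is L ⇒ W
n=18: can move to 16, which is L ⇒ W
n=19: can move to 0, which is L ⇒ W
n=20: moves to 15(W), 18(W), 19(W); every one is W ⇒ L
n=21: can move to 20, which is L ⇒ W
n=22: can move to 20, which is L ⇒ W
n=23: can move to 0, which is L ⇒ W
n=24: moves to 21(W), 22(W), 23(W); every one is W ⇒ L
n=25: can move to 20, which is L ⇒ W
n=26: can move to 24, which is L ⇒ W
n=27: can move to 24, which is L ⇒ W
n=28: moves to 21(W), 26(W), 27(W); every one is W ⇒ L
n=29: can move to 0, which is L ⇒ W
n=30: can move to 28, which is L ⇒ W
n=31: can move to 0, which is L ⇒ W
n=32: moves to 30(W), 31(W); every one is W ⇒ L
n=33: can move to 32, which is L ⇒ W
n=34: can move to 32, which is L ⇒ W
n=35: can move to 28, which is L ⇒ W
n=36: moves to 33(W), 34(W), 35(W); every one is W ⇒ L
n=37: can move to 0, which is L ⇒ W
n=38: can move to 36, which is L ⇒ W
n=39: can move to 36, which is L ⇒ W
L entries with 0 ≤ n ≤ 39: n = 0, 4, 8, 12, 16, 20, 24, 28, 32, 36; that makes 10.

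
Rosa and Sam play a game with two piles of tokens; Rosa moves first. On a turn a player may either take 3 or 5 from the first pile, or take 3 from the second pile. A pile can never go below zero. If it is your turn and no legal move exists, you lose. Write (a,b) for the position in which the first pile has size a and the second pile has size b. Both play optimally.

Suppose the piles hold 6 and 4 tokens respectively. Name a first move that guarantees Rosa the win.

Move to (3,4).

Classify positions by backward induction: terminal positions (no move available) are L. From any other position, the mover wins iff some move reaches an L.
No move ever increases a pile, so every position that can arise here has a ≤ 6 and b ≤ 4; it is enough to label the cells with 0 ≤ a ≤ 6 and 0 ≤ b ≤ 4.
Every move lowers a or b (never raises either), so fill the grid row by row in increasing a, and left to right within a row: each cell's successors are then already labelled.
      b=0  b=1  b=2  b=3  b=4
a=0:    L    L    L    W    W
a=1:    L    L    L    W    W
a=2:    L    L    L    W    W
a=3:    W    W    W    L    L
a=4:    W    W    W    L    L
a=5:    W    W    W    L    L
a=6:    W    W    W    W    W
Cells with no legal move (terminal, hence L): (0,0), (0,1), (0,2), (1,0), (1,1), (1,2), (2,0), (2,1), (2,2).
The remaining L cells, each justified by listing all of its moves:
(3,3): L (options (0,3)(W), (3,0)(W) are all W)
(3,4): L (options (0,4)(W), (3,1)(W) are all W)
(4,3): L (options (1,3)(W), (4,0)(W) are all W)
(4,4): L (options (1,4)(W), (4,1)(W) are all W)
(5,3): L (options (2,3)(W), (0,3)(W), (5,0)(W) are all W)
(5,4): L (options (2,4)(W), (0,4)(W), (5,1)(W) are all W)
Every other cell has at least one move into one of the L cells above, so it is W.
From (6,4), the L positions reachable in one move are: (3,4).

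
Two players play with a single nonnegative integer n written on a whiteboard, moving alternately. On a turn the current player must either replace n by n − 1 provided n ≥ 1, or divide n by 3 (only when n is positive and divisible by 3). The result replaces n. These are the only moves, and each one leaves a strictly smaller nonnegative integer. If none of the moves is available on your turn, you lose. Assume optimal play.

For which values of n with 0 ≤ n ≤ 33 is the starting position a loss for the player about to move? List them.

0, 2, 4, 7, 9, 11, 13, 15, 17, 19, 22, 24, 26, 28, 30, 32

Label each position W (a win for the player to move) or L (a loss). A position with no legal move is L; any other position is W exactly when some move reaches an L, and L when every move reaches a W.
n=0: no move → L
n=1: reaches L-position 0 → W
n=2: only reaches 1(W), which is W → L
n=3: reaches L-position 2 → W
n=4: only reaches 3(W), which is W → L
n=5: reaches L-position 4 → W
n=6: reaches L-position 2 → W
n=7: only reaches 6(W), which is W → L
n=8: reaches L-position 7 → W
n=9: only reaches 3(W), 8(W), all W → L
n=10: reaches L-position 9 → W
n=11: only reaches 10(W), which is W → L
n=12: reaches L-position 4 → W
n=13: only reaches 12(W), which is W → L
n=14: reaches L-position 13 → W
n=15: only reaches 5(W), 14(W), all W → L
n=16: reaches L-position 15 → W
n=17: only reaches 16(W), which is W → L
n=18: reaches L-position 17 → W
n=19: only reaches 18(W), which is W → L
n=20: reaches L-position 19 → W
n=21: reaches L-position 7 → W
n=22: only reaches 21(W), which is W → L
n=23: reaches L-position 22 → W
n=24: only reaches 8(W), 23(W), all W → L
n=25: reaches L-position 24 → W
n=26: only reaches 25(W), which is W → L
n=27: reaches L-position 9 → W
n=28: only reaches 27(W), which is W → L
n=29: reaches L-position 28 → W
n=30: only reaches 10(W), 29(W), all W → L
n=31: reaches L-position 30 → W
n=32: only reaches 31(W), which is W → L
n=33: reaches L-position 11 → W
Reading off the rows marked L gives the requested list; there are 16 such values of n.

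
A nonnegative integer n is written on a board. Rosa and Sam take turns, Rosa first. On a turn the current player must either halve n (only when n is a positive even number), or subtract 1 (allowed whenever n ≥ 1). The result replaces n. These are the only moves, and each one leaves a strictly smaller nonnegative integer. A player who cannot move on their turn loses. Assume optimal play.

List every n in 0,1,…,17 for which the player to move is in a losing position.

Label each position W (a win for the player to move) or L (a loss). A position with no legal move is L; any other position is W exactly when some move reaches an L, and L when every move reaches a W.
n=0: no move → L
n=1: reaches L-position 0 → W
n=2: only reaches 1(W), which is W → L
n=3: reaches L-position 2 → W
n=4: reaches L-position 2 → W
n=5: only reaches 4(W), which is W → L
n=6: reaches L-position 5 → W
n=7: only reaches 6(W), which is W → L
n=8: reaches L-position 7 → W
n=9: only reaches 8(W), which is W → L
n=10: reaches L-position 5 → W
n=11: only reaches 10(W), which is W → L
n=12: reaches L-position 11 → W
n=13: only reaches 12(W), which is W → L
n=14: reaches L-position 7 → W
n=15: only reaches 14(W), which is W → L
n=16: reaches L-position 15 → W
n=17: only reaches 16(W), which is W → L
Reading off the rows marked L gives the requested list; there are 9 such values of n.

0, 2, 5, 7, 9, 11, 13, 15, 17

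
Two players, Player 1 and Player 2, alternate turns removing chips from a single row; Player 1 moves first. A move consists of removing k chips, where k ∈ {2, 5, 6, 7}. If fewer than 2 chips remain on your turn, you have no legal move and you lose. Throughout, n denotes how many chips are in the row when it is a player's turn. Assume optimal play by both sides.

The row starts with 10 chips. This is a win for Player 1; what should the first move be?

Label each position W (a win for the player to move) or L (a loss). A position with no legal move is L; any other position is W exactly when some move reaches an L, and L when every move reaches a W.
n=0: no move → L
n=1: no move → L
n=2: W (go to 0, an L position)
n=3: W (go to 1, an L position)
n=4: L (sole option 2(W) is W)
n=5: W (go to 0, an L position)
n=6: W (go to 4, an L position)
n=7: W (go to 1, an L position)
n=8: W (go to 1, an L position)
n=9: W (go to 4, an L position)
n=10: W (go to 4, an L position)
From 10, the L positions reachable in one move are: 4.

Remove 6, leaving 4.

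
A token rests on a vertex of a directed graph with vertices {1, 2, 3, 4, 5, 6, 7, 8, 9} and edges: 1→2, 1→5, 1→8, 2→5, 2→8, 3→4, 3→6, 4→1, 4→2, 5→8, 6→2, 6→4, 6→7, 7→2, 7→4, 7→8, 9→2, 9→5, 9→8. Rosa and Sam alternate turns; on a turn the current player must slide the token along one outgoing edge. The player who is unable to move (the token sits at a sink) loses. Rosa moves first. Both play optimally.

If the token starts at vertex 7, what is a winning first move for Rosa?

Move to 4.

Label each position W (a win for the player to move) or L (a loss). A position with no legal move is L; any other position is W exactly when some move reaches an L, and L when every move reaches a W.
Every edge goes from a vertex to one that appears earlier in the order 8, 5, 2, 1, 4, 7, 6, 3, 9, so processing vertices in that order labels each vertex after all of its successors.
8: no outgoing edge → L
5: →8(L), so W
2: →8(L), so W
1: →8(L), so W
4: →1(W), 2(W) — all W, so L
7: →4(L), so W
6: →4(L), so W
3: →4(L), so W
9: →8(L), so W
From 7, the L positions reachable in one move are: 4, 8. Any move reaching one of these is winning.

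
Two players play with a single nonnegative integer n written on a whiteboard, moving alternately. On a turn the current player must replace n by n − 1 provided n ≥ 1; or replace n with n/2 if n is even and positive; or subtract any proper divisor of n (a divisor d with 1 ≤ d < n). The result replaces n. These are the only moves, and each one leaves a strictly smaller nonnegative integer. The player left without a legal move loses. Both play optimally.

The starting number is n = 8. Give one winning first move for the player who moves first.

Work bottom-up. With no move the player to move loses. Otherwise the position is W if at least one move leads to an L position for the opponent, and L if every move leads to a W.
n=0: no move → L
n=1: →0(L), so W
n=2: →1(W) only, which is W, so L
n=3: →2(L), so W
n=4: →2(L), so W
n=5: →4(W) only, which is W, so L
n=6: →5(L), so W
n=7: →6(W) only, which is W, so L
n=8: →7(L), so W
From 8, the L positions reachable in one move are: 7.

Move to 7.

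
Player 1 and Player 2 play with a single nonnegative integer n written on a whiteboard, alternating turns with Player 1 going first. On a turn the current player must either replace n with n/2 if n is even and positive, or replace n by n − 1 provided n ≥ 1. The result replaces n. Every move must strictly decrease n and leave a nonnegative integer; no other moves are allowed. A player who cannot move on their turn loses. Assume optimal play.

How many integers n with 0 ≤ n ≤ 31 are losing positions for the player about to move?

16

Positions with no move are L. A position that does have a move is losing for the player to move precisely when every available move leads to a winning position for the opponent. Fill in the labels:
n=0: no move → L
n=1: reaches L-position 0 → W
n=2: only reaches 1(W), which is W → L
n=3: reaches L-position 2 → W
n=4: reaches L-position 2 → W
n=5: only reaches 4(W), which is W → L
n=6: reaches L-position 5 → W
n=7: only reaches 6(W), which is W → L
n=8: reaches L-position 7 → W
n=9: only reaches 8(W), which is W → L
n=10: reaches L-position 5 → W
n=11: only reaches 10(W), which is W → L
n=12: reaches L-position 11 → W
n=13: only reaches 12(W), which is W → L
n=14: reaches L-position 7 → W
n=15: only reaches 14(W), which is W → L
n=16: reaches L-position 15 → W
n=17: only reaches 16(W), which is W → L
n=18: reaches L-position 9 → W
n=19: only reaches 18(W), which is W → L
n=20: reaches L-position 19 → W
n=21: only reaches 20(W), which is W → L
n=22: reaches L-position 11 → W
n=23: only reaches 22(W), which is W → L
n=24: reaches L-position 23 → W
n=25: only reaches 24(W), which is W → L
n=26: reaches L-position 13 → W
n=27: only reaches 26(W), which is W → L
n=28: reaches L-position 27 → W
n=29: only reaches 28(W), which is W → L
n=30: reaches L-position 15 → W
n=31: only reaches 30(W), which is W → L
L entries with 0 ≤ n ≤ 31: n = 0, 2, 5, 7, 9, 11, 13, 15, 17, 19, 21, 23, 25, 27, 29, 31; that makes 16.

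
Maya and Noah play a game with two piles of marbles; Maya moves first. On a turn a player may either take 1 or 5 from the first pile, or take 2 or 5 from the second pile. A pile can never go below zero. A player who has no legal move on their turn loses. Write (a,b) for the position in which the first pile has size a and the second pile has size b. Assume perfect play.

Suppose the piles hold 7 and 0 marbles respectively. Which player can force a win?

Maya wins.

Use the standard recursion: the mover loses at a terminal position; elsewhere, the mover wins exactly when some move hands the opponent an L position.
No move ever increases a pile, so every position that can arise here has a ≤ 7 and b ≤ 0; it is enough to label the cells with 0 ≤ a ≤ 7 and 0 ≤ b ≤ 0.
Every move lowers a or b (never raises either), so fill the grid row by row in increasing a, and left to right within a row: each cell's successors are then already labelled.
      b=0
a=0:    L
a=1:    W
a=2:    L
a=3:    W
a=4:    L
a=5:    W
a=6:    L
a=7:    W
Cells with no legal move (terminal, hence L): (0,0).
The remaining L cells, each justified by listing all of its moves:
(2,0): L (sole option (1,0)(W) is W)
(4,0): L (sole option (3,0)(W) is W)
(6,0): L (options (5,0)(W), (1,0)(W) are all W)
Every other cell has at least one move into one of the L cells above, so it is W.
The starting position (7,0) is W: Maya should move to (6,0), handing over an L position.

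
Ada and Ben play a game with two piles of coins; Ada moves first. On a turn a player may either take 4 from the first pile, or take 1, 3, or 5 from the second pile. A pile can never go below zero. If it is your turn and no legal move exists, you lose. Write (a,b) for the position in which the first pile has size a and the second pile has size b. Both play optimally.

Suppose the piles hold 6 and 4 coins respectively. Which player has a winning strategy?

Label each position W (a win for the player to move) or L (a loss). A position with no legal move is L; any other position is W exactly when some move reaches an L, and L when every move reaches a W.
No move ever increases a pile, so every position that can arise here has a ≤ 6 and b ≤ 4; it is enough to label the cells with 0 ≤ a ≤ 6 and 0 ≤ b ≤ 4.
Every move lowers a or b (never raises either), so fill the grid row by row in increasing a, and left to right within a row: each cell's successors are then already labelled.
      b=0  b=1  b=2  b=3  b=4
a=0:    L    W    L    W    L
a=1:    L    W    L    W    L
a=2:    L    W    L    W    L
a=3:    L    W    L    W    L
a=4:    W    L    W    L    W
a=5:    W    L    W    L    W
a=6:    W    L    W    L    W
Cells with no legal move (terminal, hence L): (0,0), (1,0), (2,0), (3,0).
The remaining L cells, each justified by listing all of its moves:
(0,2): only reaches (0,1)(W), which is W → L
(0,4): only reaches (0,3)(W), (0,1)(W), all W → L
(1,2): only reaches (1,1)(W), which is W → L
(1,4): only reaches (1,3)(W), (1,1)(W), all W → L
(2,2): only reaches (2,1)(W), which is W → L
(2,4): only reaches (2,3)(W), (2,1)(W), all W → L
(3,2): only reaches (3,1)(W), which is W → L
(3,4): only reaches (3,3)(W), (3,1)(W), all W → L
(4,1): only reaches (0,1)(W), (4,0)(W), all W → L
(4,3): only reaches (0,3)(W), (4,2)(W), (4,0)(W), all W → L
(5,1): only reaches (1,1)(W), (5,0)(W), all W → L
(5,3): only reaches (1,3)(W), (5,2)(W), (5,0)(W), all W → L
(6,1): only reaches (2,1)(W), (6,0)(W), all W → L
(6,3): only reaches (2,3)(W), (6,2)(W), (6,0)(W), all W → L
Every other cell has at least one move into one of the L cells above, so it is W.
From (6,4) Ada can move to (2,4), reaching an L position.

Ada wins.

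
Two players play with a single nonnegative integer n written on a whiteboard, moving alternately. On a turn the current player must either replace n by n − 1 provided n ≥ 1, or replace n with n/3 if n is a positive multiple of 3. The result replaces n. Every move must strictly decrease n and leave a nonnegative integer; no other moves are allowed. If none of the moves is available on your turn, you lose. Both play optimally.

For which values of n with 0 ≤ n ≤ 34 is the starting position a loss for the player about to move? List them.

Classify positions by backward induction: terminal positions (no move available) are L. From any other position, the mover wins iff some move reaches an L.
n=0: no move → L
n=1: can move to 0, which is L ⇒ W
n=2: the only move is to 1(W), a W ⇒ L
n=3: can move to 2, which is L ⇒ W
n=4: the only move is to 3(W), a W ⇒ L
n=5: can move to 4, which is L ⇒ W
n=6: can move to 2, which is L ⇒ W
n=7: the only move is to 6(W), a W ⇒ L
n=8: can move to 7, which is L ⇒ W
n=9: moves to 3(W), 8(W); every one is W ⇒ L
n=10: can move to 9, which is L ⇒ W
n=11: the only move is to 10(W), a W ⇒ L
n=12: can move to 4, which is L ⇒ W
n=13: the only move is to 12(W), a W ⇒ L
n=14: can move to 13, which is L ⇒ W
n=15: moves to 5(W), 14(W); every one is W ⇒ L
n=16: can move to 15, which is L ⇒ W
n=17: the only move is to 16(W), a W ⇒ L
n=18: can move to 17, which is L ⇒ W
n=19: the only move is to 18(W), a W ⇒ L
n=20: can move to 19, which is L ⇒ W
n=21: can move to 7, which is L ⇒ W
n=22: the only move is to 21(W), a W ⇒ L
n=23: can move to 22, which is L ⇒ W
n=24: moves to 8(W), 23(W); every one is W ⇒ L
n=25: can move to 24, which is L ⇒ W
n=26: the only move is to 25(W), a W ⇒ L
n=27: can move to 9, which is L ⇒ W
n=28: the only move is to 27(W), a W ⇒ L
n=29: can move to 28, which is L ⇒ W
n=30: moves to 10(W), 29(W); every one is W ⇒ L
n=31: can move to 30, which is L ⇒ W
n=32: the only move is to 31(W), a W ⇒ L
n=33: can move to 11, which is L ⇒ W
n=34: the only move is to 33(W), a W ⇒ L
The losing starting values of n are exactly the entries labelled L in this table (17 of them).

0, 2, 4, 7, 9, 11, 13, 15, 17, 19, 22, 24, 26, 28, 30, 32, 34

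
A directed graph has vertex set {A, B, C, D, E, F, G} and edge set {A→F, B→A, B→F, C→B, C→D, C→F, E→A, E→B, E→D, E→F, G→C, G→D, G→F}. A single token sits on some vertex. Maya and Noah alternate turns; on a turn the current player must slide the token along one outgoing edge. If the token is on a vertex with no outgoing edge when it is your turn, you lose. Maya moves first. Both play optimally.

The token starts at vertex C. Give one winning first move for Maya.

Compute win/loss labels from the base case upward. A position with no move is L. Any other position is W if it can reach an L in one move, else L.
Every edge goes from a vertex to one that appears earlier in the order F, D, A, B, C, G, E, so processing vertices in that order labels each vertex after all of its successors.
F: no outgoing edge → L
D: no outgoing edge → L
A: →F(L), so W
B: →F(L), so W
C: →D(L), so W
G: →D(L), so W
E: →D(L), so W
From C, the L positions reachable in one move are: D, F. Any move reaching one of these is winning.

Move to D.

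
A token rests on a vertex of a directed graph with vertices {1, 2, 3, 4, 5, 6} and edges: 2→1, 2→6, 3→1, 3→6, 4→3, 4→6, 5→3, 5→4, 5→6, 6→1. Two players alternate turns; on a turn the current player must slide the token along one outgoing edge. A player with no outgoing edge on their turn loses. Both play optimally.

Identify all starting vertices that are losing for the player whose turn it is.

1, 4

Positions with no move are L. A position that does have a move is losing for the player to move precisely when every available move leads to a winning position for the opponent. Fill in the labels:
Every edge goes from a vertex to one that appears earlier in the order 1, 6, 3, 4, 2, 5, so processing vertices in that order labels each vertex after all of its successors.
1: no outgoing edge → L
6: can move to 1, which is L ⇒ W
3: can move to 1, which is L ⇒ W
4: moves to 3(W), 6(W); every one is W ⇒ L
2: can move to 1, which is L ⇒ W
5: can move to 4, which is L ⇒ W
The losing starting vertices are exactly the entries labelled L in this table (2 of them).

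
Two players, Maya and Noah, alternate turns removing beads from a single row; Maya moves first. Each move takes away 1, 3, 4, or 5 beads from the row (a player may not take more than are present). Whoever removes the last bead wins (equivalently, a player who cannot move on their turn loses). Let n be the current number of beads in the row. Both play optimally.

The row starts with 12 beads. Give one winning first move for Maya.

Remove 4, leaving 8.

Build the W/L table. Terminal = L. A non-terminal position is W if it has a move to some L; otherwise it is L.
n=0: no move → L
n=1: reaches L-position 0 → W
n=2: only reaches 1(W), which is W → L
n=3: reaches L-position 2 → W
n=4: reaches L-position 0 → W
n=5: reaches L-position 2 → W
n=6: reaches L-position 2 → W
n=7: reaches L-position 2 → W
n=8: only reaches 7(W), 5(W), 4(W), 3(W), all W → L
n=9: reaches L-position 8 → W
n=10: only reaches 9(W), 7(W), 6(W), 5(W), all W → L
n=11: reaches L-position 10 → W
n=12: reaches L-position 8 → W
From 12, the L positions reachable in one move are: 8.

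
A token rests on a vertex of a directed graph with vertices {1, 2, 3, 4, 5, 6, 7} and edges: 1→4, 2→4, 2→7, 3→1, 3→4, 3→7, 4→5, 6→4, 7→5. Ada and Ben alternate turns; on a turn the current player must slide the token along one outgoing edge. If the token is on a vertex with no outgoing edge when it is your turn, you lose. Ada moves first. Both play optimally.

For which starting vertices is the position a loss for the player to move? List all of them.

Work bottom-up. With no move the player to move loses. Otherwise the position is W if at least one move leads to an L position for the opponent, and L if every move leads to a W.
Every edge goes from a vertex to one that appears earlier in the order 5, 7, 4, 2, 1, 3, 6, so processing vertices in that order labels each vertex after all of its successors.
5: no outgoing edge → L
7: W (go to 5, an L position)
4: W (go to 5, an L position)
2: L (options 4(W), 7(W) are all W)
1: L (sole option 4(W) is W)
3: W (go to 1, an L position)
6: L (sole option 4(W) is W)
Reading off the rows marked L gives the requested list; there are 4 such vertices.

1, 2, 5, 6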